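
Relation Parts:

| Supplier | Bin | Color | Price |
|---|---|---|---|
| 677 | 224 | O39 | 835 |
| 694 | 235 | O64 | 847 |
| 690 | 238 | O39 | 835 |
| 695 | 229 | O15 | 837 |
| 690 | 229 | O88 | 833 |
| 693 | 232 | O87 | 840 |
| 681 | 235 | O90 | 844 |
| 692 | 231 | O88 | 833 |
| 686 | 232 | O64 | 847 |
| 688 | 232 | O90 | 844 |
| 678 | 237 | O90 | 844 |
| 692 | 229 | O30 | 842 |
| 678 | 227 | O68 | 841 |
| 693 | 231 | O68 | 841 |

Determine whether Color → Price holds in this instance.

Color=O39: 2 rows → Price = 835, 835 ✓
Color=O64: 2 rows → Price = 847, 847 ✓
Color=O15: 1 row → Price = 837 ✓
Color=O88: 2 rows → Price = 833, 833 ✓
Color=O87: 1 row → Price = 840 ✓
Color=O90: 3 rows → Price = 844, 844, 844 ✓
Color=O30: 1 row → Price = 842 ✓
Color=O68: 2 rows → Price = 841, 841 ✓
Every Color value is associated with a single Price value, so Color → Price holds.

Yes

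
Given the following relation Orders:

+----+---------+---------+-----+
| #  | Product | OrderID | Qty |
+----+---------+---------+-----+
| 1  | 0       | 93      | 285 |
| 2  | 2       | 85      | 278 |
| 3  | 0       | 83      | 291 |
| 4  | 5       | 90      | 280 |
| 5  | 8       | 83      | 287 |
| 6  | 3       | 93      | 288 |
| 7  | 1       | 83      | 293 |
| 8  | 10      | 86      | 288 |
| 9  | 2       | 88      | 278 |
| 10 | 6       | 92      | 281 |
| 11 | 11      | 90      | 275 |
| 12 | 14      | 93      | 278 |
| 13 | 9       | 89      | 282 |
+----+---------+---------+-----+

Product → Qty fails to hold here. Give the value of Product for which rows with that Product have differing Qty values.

Product=0: rows 1, 3 → Qty takes values {285, 291} — violation
Product=2: rows 2, 9 → Qty = 278, 278 ✓
Product=5: row 4 → Qty = 280 ✓
Product=8: row 5 → Qty = 287 ✓
Product=3: row 6 → Qty = 288 ✓
Product=1: row 7 → Qty = 293 ✓
Product=10: row 8 → Qty = 288 ✓
Product=6: row 10 → Qty = 281 ✓
Product=11: row 11 → Qty = 275 ✓
Product=14: row 12 → Qty = 278 ✓
Product=9: row 13 → Qty = 282 ✓
The only Product value with inconsistent Qty is Product=0.

0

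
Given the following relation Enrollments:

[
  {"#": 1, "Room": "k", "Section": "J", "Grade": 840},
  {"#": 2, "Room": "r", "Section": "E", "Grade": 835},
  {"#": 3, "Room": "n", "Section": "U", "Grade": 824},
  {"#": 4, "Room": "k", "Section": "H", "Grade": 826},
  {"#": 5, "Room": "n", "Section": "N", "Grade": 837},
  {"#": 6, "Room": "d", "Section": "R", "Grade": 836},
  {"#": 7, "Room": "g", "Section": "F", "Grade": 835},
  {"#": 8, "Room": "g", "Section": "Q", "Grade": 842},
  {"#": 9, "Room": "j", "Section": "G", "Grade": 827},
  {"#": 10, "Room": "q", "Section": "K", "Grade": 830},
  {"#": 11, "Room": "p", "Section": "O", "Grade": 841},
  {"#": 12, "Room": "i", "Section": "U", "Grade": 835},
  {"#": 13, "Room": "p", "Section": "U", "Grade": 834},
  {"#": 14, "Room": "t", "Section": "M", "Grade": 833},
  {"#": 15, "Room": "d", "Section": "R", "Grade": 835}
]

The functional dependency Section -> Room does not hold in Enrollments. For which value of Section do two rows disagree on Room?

Section=J: row 1 → Room = k ✓
Section=E: row 2 → Room = r ✓
Section=U: rows 3, 12, 13 → Room takes values {n, i, p} — violation
Section=H: row 4 → Room = k ✓
Section=N: row 5 → Room = n ✓
Section=R: rows 6, 15 → Room = d, d ✓
Section=F: row 7 → Room = g ✓
Section=Q: row 8 → Room = g ✓
Section=G: row 9 → Room = j ✓
Section=K: row 10 → Room = q ✓
Section=O: row 11 → Room = p ✓
Section=M: row 14 → Room = t ✓
The only Section value with inconsistent Room is Section=U.

U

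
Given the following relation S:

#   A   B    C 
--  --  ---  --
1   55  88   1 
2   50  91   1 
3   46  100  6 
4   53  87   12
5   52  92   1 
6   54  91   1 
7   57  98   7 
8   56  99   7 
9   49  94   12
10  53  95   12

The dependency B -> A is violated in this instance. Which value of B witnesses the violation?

B=88: row 1 → A = 55 ✓
B=91: rows 2, 6 → A takes values {50, 54} — violation
B=100: row 3 → A = 46 ✓
B=87: row 4 → A = 53 ✓
B=92: row 5 → A = 52 ✓
B=98: row 7 → A = 57 ✓
B=99: row 8 → A = 56 ✓
B=94: row 9 → A = 49 ✓
B=95: row 10 → A = 53 ✓
The only B value with inconsistent A is B=91.

91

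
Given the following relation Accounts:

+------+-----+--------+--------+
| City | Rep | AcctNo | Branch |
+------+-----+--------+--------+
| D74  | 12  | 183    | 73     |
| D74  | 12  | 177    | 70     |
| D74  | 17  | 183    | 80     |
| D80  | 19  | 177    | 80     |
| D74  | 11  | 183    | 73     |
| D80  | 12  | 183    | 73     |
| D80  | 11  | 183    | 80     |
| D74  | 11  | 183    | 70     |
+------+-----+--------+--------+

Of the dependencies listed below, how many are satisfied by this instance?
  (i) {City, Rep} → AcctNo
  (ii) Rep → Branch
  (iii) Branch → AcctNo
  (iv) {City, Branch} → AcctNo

(i) {City, Rep} → AcctNo: (City=D74, Rep=12): 2 rows → AcctNo takes values {183, 177} — violation — fails.
(ii) Rep → Branch: Rep=12: 3 rows → Branch takes values {73, 70} — violation; Rep=11: 3 rows → Branch takes values {73, 80, 70} — violation — fails.
(iii) Branch → AcctNo: Branch=70: 2 rows → AcctNo takes values {177, 183} — violation; Branch=80: 3 rows → AcctNo takes values {183, 177} — violation — fails.
(iv) {City, Branch} → AcctNo: (City=D74, Branch=70): 2 rows → AcctNo takes values {177, 183} — violation; (City=D80, Branch=80): 2 rows → AcctNo takes values {177, 183} — violation — fails.
None of the 4 dependencies hold.

0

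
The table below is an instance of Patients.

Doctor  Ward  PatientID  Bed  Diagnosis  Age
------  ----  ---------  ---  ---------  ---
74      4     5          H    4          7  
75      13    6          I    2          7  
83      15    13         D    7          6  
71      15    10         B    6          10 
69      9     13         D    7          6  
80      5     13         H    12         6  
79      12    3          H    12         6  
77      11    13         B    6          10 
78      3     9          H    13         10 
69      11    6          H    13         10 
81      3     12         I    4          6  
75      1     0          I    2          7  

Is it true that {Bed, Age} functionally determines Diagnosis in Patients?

Yes

(Bed=H, Age=7): 1 row → Diagnosis = 4 ✓
(Bed=I, Age=7): 2 rows → Diagnosis = 2, 2 ✓
(Bed=D, Age=6): 2 rows → Diagnosis = 7, 7 ✓
(Bed=B, Age=10): 2 rows → Diagnosis = 6, 6 ✓
(Bed=H, Age=6): 2 rows → Diagnosis = 12, 12 ✓
(Bed=H, Age=10): 2 rows → Diagnosis = 13, 13 ✓
(Bed=I, Age=6): 1 row → Diagnosis = 4 ✓
Every {Bed, Age} value is associated with a single Diagnosis value, so {Bed, Age} → Diagnosis holds.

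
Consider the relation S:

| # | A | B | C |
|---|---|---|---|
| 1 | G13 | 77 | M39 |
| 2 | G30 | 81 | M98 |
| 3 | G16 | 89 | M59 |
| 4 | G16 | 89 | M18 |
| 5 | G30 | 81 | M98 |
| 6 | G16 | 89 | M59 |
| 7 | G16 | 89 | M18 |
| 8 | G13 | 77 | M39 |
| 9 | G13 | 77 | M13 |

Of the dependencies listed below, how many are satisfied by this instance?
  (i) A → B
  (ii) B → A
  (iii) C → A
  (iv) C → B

(i) A → B: every LHS value maps to a single RHS value — holds.
(ii) B → A: every LHS value maps to a single RHS value — holds.
(iii) C → A: every LHS value maps to a single RHS value — holds.
(iv) C → B: every LHS value maps to a single RHS value — holds.
4 of the 4 dependencies hold.

4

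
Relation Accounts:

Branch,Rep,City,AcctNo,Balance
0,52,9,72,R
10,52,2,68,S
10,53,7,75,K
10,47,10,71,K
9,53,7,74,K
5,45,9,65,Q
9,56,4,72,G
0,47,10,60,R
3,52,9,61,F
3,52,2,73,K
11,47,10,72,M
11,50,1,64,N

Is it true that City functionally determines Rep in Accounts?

No

City=9: 3 rows → Rep takes values {52, 45} — violation
City=2: 2 rows → Rep = 52, 52 ✓
City=7: 2 rows → Rep = 53, 53 ✓
City=10: 3 rows → Rep = 47, 47, 47 ✓
City=4: 1 row → Rep = 56 ✓
City=1: 1 row → Rep = 50 ✓
Two rows agree on City but differ on Rep, so City → Rep does not hold.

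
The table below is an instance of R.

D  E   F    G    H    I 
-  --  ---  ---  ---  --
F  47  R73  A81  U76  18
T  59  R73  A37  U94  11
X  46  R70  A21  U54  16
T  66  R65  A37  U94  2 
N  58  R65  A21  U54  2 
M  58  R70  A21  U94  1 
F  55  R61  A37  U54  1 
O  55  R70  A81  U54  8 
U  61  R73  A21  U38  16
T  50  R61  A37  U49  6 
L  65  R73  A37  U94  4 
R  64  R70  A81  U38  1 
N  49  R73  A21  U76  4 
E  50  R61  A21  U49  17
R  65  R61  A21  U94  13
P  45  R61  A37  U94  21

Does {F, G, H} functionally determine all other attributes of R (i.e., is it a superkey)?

No

Two distinct rows share (F=R73, G=A37, H=U94), so {F, G, H} does not determine every attribute — not a superkey.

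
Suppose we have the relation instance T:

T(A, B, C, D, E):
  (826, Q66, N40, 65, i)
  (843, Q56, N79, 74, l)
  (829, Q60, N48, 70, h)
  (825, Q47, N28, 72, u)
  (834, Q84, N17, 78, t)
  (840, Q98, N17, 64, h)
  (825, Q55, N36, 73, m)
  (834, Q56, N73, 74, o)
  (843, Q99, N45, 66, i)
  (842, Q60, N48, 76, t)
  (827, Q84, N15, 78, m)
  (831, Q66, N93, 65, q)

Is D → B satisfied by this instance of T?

D=65: 2 rows → B = Q66, Q66 ✓
D=74: 2 rows → B = Q56, Q56 ✓
D=70: 1 row → B = Q60 ✓
D=72: 1 row → B = Q47 ✓
D=78: 2 rows → B = Q84, Q84 ✓
D=64: 1 row → B = Q98 ✓
D=73: 1 row → B = Q55 ✓
D=66: 1 row → B = Q99 ✓
D=76: 1 row → B = Q60 ✓
Every D value is associated with a single B value, so D → B holds.

Yes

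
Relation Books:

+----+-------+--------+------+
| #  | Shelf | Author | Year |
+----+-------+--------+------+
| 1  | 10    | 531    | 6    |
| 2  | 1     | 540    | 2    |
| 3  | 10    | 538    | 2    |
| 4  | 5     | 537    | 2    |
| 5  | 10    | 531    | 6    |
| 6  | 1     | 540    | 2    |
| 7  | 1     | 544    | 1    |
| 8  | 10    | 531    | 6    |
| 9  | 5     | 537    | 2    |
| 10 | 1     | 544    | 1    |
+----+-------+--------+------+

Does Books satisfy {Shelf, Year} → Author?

(Shelf=10, Year=6): rows 1, 5, 8 → Author = 531, 531, 531 ✓
(Shelf=1, Year=2): rows 2, 6 → Author = 540, 540 ✓
(Shelf=10, Year=2): row 3 → Author = 538 ✓
(Shelf=5, Year=2): rows 4, 9 → Author = 537, 537 ✓
(Shelf=1, Year=1): rows 7, 10 → Author = 544, 544 ✓
Every {Shelf, Year} value is associated with a single Author value, so {Shelf, Year} → Author holds.

Yes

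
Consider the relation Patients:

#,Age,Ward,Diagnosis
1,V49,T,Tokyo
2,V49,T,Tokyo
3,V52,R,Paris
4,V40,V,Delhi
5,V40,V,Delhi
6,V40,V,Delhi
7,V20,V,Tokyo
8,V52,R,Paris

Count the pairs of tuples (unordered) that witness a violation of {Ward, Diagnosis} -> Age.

0

(Ward=T, Diagnosis=Tokyo): all 2 rows agree on Age — 0 pairs.
(Ward=R, Diagnosis=Paris): all 2 rows agree on Age — 0 pairs.
(Ward=V, Diagnosis=Delhi): all 3 rows agree on Age — 0 pairs.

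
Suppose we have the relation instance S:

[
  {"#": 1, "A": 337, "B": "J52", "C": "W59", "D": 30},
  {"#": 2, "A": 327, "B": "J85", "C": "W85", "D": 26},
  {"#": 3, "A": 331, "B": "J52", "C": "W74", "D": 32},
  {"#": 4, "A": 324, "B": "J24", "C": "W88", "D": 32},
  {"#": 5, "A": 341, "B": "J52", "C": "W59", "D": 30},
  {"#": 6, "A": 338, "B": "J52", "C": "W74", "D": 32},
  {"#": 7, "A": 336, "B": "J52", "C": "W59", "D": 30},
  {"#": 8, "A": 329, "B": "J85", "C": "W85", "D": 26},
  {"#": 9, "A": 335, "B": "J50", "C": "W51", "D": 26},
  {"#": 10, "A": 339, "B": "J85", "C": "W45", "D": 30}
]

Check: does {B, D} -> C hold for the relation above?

Yes

(B=J52, D=30): rows 1, 5, 7 → C = W59, W59, W59 ✓
(B=J85, D=26): rows 2, 8 → C = W85, W85 ✓
(B=J52, D=32): rows 3, 6 → C = W74, W74 ✓
(B=J24, D=32): row 4 → C = W88 ✓
(B=J50, D=26): row 9 → C = W51 ✓
(B=J85, D=30): row 10 → C = W45 ✓
Every {B, D} value is associated with a single C value, so {B, D} -> C holds.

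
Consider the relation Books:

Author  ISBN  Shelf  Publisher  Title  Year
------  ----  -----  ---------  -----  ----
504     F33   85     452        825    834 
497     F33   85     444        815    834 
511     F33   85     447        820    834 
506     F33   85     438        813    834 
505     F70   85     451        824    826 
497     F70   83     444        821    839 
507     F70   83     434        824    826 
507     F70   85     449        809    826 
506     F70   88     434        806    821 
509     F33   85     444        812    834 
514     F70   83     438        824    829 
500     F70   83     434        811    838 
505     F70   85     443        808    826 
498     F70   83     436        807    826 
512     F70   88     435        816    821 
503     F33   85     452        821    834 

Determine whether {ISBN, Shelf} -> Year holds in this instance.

(ISBN=F33, Shelf=85): 6 rows → Year = 834, 834, 834, 834, 834, 834 ✓
(ISBN=F70, Shelf=85): 3 rows → Year = 826, 826, 826 ✓
(ISBN=F70, Shelf=83): 5 rows → Year takes values {839, 826, 829, 838} — violation
(ISBN=F70, Shelf=88): 2 rows → Year = 821, 821 ✓
Two rows agree on {ISBN, Shelf} but differ on Year, so {ISBN, Shelf} -> Year does not hold.

No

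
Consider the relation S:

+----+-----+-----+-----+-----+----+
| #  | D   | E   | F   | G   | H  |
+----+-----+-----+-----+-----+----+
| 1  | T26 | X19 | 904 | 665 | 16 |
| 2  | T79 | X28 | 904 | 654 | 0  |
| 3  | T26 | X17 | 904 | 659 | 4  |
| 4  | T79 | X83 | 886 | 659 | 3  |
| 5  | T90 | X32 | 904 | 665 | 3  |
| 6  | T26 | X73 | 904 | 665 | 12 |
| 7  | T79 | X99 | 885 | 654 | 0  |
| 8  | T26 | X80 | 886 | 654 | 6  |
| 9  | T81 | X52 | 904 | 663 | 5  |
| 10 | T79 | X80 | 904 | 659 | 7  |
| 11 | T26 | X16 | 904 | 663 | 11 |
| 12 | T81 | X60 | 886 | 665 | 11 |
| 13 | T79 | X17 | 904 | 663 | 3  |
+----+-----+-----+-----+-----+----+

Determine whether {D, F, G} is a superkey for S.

Rows 1 and 6 have the same {D, F, G} value (D=T26, F=904, G=665) but are distinct tuples, so {D, F, G} does not determine every attribute — not a superkey.

No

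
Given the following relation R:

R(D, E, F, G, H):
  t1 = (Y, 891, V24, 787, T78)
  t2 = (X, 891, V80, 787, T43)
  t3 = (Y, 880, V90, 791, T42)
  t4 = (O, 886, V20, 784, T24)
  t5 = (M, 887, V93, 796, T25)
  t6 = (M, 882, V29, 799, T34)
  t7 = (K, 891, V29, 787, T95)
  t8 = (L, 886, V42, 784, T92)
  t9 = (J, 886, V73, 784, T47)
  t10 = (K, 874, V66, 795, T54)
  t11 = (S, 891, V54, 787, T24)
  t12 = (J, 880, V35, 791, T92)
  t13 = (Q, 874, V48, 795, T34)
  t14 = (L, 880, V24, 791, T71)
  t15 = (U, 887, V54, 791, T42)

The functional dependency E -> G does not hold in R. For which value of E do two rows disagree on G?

887

E=891: rows 1, 2, 7, 11 → G = 787, 787, 787, 787 ✓
E=880: rows 3, 12, 14 → G = 791, 791, 791 ✓
E=886: rows 4, 8, 9 → G = 784, 784, 784 ✓
E=887: rows 5, 15 → G takes values {796, 791} — violation
E=882: row 6 → G = 799 ✓
E=874: rows 10, 13 → G = 795, 795 ✓
The only E value with inconsistent G is E=887.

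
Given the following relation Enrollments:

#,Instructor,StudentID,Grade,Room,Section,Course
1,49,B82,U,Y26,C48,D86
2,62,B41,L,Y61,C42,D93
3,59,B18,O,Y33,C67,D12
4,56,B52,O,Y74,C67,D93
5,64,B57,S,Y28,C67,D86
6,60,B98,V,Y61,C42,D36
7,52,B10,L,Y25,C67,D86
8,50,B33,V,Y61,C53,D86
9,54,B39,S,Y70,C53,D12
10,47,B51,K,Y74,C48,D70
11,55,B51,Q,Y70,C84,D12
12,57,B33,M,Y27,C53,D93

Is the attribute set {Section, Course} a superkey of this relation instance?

No

Rows 5 and 7 have the same {Section, Course} value (Section=C67, Course=D86) but are distinct tuples, so {Section, Course} does not determine every attribute — not a superkey.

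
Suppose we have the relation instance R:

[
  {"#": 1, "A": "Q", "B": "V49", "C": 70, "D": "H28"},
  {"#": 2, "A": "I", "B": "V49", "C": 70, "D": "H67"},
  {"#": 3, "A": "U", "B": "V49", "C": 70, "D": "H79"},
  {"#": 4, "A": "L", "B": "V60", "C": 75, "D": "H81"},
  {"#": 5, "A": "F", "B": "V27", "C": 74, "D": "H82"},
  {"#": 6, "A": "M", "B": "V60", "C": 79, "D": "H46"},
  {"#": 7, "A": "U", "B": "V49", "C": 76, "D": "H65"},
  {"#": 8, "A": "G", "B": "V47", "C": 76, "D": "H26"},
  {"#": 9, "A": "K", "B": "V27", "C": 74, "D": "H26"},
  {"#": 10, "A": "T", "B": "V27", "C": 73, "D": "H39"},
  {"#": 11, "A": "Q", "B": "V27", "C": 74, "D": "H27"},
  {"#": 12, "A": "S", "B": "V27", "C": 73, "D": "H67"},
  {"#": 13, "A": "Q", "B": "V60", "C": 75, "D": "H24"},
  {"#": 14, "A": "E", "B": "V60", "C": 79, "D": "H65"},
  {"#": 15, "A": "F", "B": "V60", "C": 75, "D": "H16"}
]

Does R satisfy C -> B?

No

C=70: rows 1, 2, 3 → B = V49, V49, V49 ✓
C=75: rows 4, 13, 15 → B = V60, V60, V60 ✓
C=74: rows 5, 9, 11 → B = V27, V27, V27 ✓
C=79: rows 6, 14 → B = V60, V60 ✓
C=76: rows 7, 8 → B takes values {V49, V47} — violation
C=73: rows 10, 12 → B = V27, V27 ✓
Two rows agree on C but differ on B, so C -> B does not hold.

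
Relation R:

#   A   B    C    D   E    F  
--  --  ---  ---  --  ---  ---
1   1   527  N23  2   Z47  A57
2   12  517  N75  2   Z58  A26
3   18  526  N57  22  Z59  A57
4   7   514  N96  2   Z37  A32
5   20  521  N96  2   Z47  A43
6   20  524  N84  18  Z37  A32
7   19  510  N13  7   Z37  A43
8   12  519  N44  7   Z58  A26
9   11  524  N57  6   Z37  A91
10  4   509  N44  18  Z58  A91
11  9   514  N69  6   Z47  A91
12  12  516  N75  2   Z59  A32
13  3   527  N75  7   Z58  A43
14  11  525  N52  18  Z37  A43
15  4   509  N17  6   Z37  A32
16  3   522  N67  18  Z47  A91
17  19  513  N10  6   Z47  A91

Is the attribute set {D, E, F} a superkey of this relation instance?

Rows 11 and 17 have the same {D, E, F} value (D=6, E=Z47, F=A91) but are distinct tuples, so {D, E, F} does not determine every attribute — not a superkey.

No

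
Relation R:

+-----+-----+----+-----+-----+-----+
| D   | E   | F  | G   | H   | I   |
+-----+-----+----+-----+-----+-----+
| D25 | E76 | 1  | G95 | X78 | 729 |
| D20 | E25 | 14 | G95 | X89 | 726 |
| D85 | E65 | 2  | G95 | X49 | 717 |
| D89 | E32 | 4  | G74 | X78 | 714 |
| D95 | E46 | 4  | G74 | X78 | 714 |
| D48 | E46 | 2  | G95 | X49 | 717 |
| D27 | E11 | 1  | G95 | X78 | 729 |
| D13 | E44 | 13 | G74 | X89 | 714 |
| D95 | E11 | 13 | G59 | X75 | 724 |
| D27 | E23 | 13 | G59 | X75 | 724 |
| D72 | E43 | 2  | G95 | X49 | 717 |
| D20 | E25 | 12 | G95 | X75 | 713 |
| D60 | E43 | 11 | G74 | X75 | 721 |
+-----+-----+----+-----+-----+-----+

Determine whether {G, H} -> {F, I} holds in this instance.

Yes

(G=G95, H=X78): 2 rows → {F,I} = (1, 729), (1, 729) ✓
(G=G95, H=X89): 1 row → {F,I} = (14, 726) ✓
(G=G95, H=X49): 3 rows → {F,I} = (2, 717), (2, 717), (2, 717) ✓
(G=G74, H=X78): 2 rows → {F,I} = (4, 714), (4, 714) ✓
(G=G74, H=X89): 1 row → {F,I} = (13, 714) ✓
(G=G59, H=X75): 2 rows → {F,I} = (13, 724), (13, 724) ✓
(G=G95, H=X75): 1 row → {F,I} = (12, 713) ✓
(G=G74, H=X75): 1 row → {F,I} = (11, 721) ✓
Every {G, H} value is associated with a single {F, I} value, so {G, H} -> {F, I} holds.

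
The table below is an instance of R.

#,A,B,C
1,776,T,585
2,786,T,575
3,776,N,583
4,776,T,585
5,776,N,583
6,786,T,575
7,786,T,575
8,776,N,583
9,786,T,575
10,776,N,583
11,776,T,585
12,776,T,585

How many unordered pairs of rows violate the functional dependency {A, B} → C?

(A=776, B=T): all 4 rows agree on C — 0 pairs.
(A=786, B=T): all 4 rows agree on C — 0 pairs.
(A=776, B=N): all 4 rows agree on C — 0 pairs.

0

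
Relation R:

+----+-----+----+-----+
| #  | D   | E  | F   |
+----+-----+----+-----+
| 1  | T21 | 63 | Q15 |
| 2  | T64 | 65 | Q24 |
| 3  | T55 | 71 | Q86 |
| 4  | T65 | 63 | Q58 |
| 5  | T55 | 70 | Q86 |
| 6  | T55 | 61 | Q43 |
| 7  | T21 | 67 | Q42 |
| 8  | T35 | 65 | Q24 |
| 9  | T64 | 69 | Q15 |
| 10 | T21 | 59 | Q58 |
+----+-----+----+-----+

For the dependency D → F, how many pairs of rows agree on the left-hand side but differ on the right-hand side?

D=T21: violating pairs (1,7), (1,10), (7,10) — 3 pairs.
D=T64: violating pairs (2,9) — 1 pair.
D=T55: violating pairs (3,6), (5,6) — 2 pairs.

6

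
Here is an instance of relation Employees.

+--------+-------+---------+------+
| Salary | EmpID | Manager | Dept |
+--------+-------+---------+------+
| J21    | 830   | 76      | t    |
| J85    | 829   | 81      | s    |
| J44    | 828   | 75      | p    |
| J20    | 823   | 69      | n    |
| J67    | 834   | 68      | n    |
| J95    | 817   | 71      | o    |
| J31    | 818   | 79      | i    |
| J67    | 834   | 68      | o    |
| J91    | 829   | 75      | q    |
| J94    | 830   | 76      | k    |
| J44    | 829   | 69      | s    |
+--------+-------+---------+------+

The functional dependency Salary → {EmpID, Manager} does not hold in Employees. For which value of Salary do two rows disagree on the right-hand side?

Salary=J21: 1 row → {EmpID,Manager} = (830, 76) ✓
Salary=J85: 1 row → {EmpID,Manager} = (829, 81) ✓
Salary=J44: 2 rows → {EmpID,Manager} takes values {(828, 75), (829, 69)} — violation
Salary=J20: 1 row → {EmpID,Manager} = (823, 69) ✓
Salary=J67: 2 rows → {EmpID,Manager} = (834, 68), (834, 68) ✓
Salary=J95: 1 row → {EmpID,Manager} = (817, 71) ✓
Salary=J31: 1 row → {EmpID,Manager} = (818, 79) ✓
Salary=J91: 1 row → {EmpID,Manager} = (829, 75) ✓
Salary=J94: 1 row → {EmpID,Manager} = (830, 76) ✓
The only Salary value with inconsistent RHS is Salary=J44.

J44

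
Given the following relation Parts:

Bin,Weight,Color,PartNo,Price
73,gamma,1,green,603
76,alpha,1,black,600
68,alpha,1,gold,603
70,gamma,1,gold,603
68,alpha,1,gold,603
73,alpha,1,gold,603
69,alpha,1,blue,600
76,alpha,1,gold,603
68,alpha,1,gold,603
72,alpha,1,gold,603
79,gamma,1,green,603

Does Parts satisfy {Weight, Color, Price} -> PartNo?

No

(Weight=gamma, Color=1, Price=603): 3 rows → PartNo takes values {green, gold} — violation
(Weight=alpha, Color=1, Price=600): 2 rows → PartNo takes values {black, blue} — violation
(Weight=alpha, Color=1, Price=603): 6 rows → PartNo = gold, gold, gold, gold, gold, gold ✓
Two rows agree on {Weight, Color, Price} but differ on PartNo, so {Weight, Color, Price} -> PartNo does not hold.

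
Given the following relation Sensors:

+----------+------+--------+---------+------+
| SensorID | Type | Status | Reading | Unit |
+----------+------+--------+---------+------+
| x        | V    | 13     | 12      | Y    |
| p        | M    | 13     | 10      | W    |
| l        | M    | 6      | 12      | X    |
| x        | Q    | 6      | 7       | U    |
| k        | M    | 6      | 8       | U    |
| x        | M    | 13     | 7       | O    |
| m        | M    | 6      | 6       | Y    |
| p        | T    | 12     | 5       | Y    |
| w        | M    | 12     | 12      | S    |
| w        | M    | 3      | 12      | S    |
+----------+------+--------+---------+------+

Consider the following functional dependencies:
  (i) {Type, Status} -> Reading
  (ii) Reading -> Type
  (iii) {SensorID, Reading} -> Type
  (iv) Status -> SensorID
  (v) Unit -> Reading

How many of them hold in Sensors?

(i) {Type, Status} -> Reading: (Type=M, Status=13): 2 rows → Reading takes values {10, 7} — violation; (Type=M, Status=6): 3 rows → Reading takes values {12, 8, 6} — violation — fails.
(ii) Reading -> Type: Reading=12: 4 rows → Type takes values {V, M} — violation; Reading=7: 2 rows → Type takes values {Q, M} — violation — fails.
(iii) {SensorID, Reading} -> Type: (SensorID=x, Reading=7): 2 rows → Type takes values {Q, M} — violation — fails.
(iv) Status -> SensorID: Status=13: 3 rows → SensorID takes values {x, p} — violation; Status=6: 4 rows → SensorID takes values {l, x, k, m} — violation; Status=12: 2 rows → SensorID takes values {p, w} — violation — fails.
(v) Unit -> Reading: Unit=Y: 3 rows → Reading takes values {12, 6, 5} — violation; Unit=U: 2 rows → Reading takes values {7, 8} — violation — fails.
None of the 5 dependencies hold.

0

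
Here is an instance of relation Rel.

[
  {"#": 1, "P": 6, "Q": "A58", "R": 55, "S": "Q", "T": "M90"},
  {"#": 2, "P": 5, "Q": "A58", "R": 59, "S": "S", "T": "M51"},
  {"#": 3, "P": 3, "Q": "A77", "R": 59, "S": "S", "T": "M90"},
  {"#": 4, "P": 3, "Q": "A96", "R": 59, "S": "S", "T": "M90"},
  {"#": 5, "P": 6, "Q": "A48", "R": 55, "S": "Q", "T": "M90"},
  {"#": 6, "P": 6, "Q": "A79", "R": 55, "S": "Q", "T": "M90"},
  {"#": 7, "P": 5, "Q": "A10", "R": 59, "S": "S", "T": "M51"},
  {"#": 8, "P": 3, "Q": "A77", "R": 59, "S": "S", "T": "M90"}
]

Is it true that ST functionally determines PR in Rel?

(S=Q, T=M90): rows 1, 5, 6 → {P,R} = (6, 55), (6, 55), (6, 55) ✓
(S=S, T=M51): rows 2, 7 → {P,R} = (5, 59), (5, 59) ✓
(S=S, T=M90): rows 3, 4, 8 → {P,R} = (3, 59), (3, 59), (3, 59) ✓
Every ST value is associated with a single PR value, so ST -> PR holds.

Yes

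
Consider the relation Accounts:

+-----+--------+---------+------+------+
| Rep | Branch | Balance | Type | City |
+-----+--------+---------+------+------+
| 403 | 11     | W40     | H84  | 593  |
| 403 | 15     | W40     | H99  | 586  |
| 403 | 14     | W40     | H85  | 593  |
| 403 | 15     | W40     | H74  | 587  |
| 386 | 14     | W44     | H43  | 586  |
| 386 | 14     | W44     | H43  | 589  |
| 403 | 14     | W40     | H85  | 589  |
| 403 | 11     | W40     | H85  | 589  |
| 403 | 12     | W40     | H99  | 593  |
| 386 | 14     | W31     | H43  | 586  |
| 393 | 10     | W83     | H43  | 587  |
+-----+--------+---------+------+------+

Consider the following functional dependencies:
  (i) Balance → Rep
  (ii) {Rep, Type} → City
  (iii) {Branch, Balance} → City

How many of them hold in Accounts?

(i) Balance → Rep: every LHS value maps to a single RHS value — holds.
(ii) {Rep, Type} → City: (Rep=403, Type=H99): 2 rows → City takes values {586, 593} — violation; (Rep=403, Type=H85): 3 rows → City takes values {593, 589} — violation; (Rep=386, Type=H43): 3 rows → City takes values {586, 589} — violation — fails.
(iii) {Branch, Balance} → City: (Branch=11, Balance=W40): 2 rows → City takes values {593, 589} — violation; (Branch=15, Balance=W40): 2 rows → City takes values {586, 587} — violation; (Branch=14, Balance=W40): 2 rows → City takes values {593, 589} — violation; (Branch=14, Balance=W44): 2 rows → City takes values {586, 589} — violation — fails.
1 of the 3 dependencies holds.

1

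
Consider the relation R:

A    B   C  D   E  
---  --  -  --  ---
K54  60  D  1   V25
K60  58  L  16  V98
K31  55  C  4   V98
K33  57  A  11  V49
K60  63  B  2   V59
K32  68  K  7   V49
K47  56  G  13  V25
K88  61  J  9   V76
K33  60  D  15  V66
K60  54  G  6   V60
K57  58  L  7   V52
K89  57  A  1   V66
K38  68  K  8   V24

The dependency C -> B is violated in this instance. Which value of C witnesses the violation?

C=D: 2 rows → B = 60, 60 ✓
C=L: 2 rows → B = 58, 58 ✓
C=C: 1 row → B = 55 ✓
C=A: 2 rows → B = 57, 57 ✓
C=B: 1 row → B = 63 ✓
C=K: 2 rows → B = 68, 68 ✓
C=G: 2 rows → B takes values {56, 54} — violation
C=J: 1 row → B = 61 ✓
The only C value with inconsistent B is C=G.

G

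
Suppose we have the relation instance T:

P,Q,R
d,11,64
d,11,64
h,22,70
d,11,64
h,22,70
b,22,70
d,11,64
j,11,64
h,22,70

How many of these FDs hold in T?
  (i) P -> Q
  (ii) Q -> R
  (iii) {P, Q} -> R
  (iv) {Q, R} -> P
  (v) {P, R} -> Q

(i) P -> Q: every LHS value maps to a single RHS value — holds.
(ii) Q -> R: every LHS value maps to a single RHS value — holds.
(iii) {P, Q} -> R: every LHS value maps to a single RHS value — holds.
(iv) {Q, R} -> P: (Q=11, R=64): 5 rows → P takes values {d, j} — violation; (Q=22, R=70): 4 rows → P takes values {h, b} — violation — fails.
(v) {P, R} -> Q: every LHS value maps to a single RHS value — holds.
4 of the 5 dependencies hold.

4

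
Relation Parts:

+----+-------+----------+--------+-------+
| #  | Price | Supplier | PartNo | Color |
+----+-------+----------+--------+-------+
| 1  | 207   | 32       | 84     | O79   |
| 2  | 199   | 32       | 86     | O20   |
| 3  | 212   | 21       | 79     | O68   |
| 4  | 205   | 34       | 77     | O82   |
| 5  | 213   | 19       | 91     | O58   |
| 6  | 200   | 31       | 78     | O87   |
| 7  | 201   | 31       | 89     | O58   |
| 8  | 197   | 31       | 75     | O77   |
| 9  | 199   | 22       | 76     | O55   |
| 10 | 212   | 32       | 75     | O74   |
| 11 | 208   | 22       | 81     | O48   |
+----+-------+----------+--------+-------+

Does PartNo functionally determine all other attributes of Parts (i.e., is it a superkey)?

No

Rows 8 and 10 have the same PartNo value PartNo=75 but are distinct tuples, so PartNo does not determine every attribute — not a superkey.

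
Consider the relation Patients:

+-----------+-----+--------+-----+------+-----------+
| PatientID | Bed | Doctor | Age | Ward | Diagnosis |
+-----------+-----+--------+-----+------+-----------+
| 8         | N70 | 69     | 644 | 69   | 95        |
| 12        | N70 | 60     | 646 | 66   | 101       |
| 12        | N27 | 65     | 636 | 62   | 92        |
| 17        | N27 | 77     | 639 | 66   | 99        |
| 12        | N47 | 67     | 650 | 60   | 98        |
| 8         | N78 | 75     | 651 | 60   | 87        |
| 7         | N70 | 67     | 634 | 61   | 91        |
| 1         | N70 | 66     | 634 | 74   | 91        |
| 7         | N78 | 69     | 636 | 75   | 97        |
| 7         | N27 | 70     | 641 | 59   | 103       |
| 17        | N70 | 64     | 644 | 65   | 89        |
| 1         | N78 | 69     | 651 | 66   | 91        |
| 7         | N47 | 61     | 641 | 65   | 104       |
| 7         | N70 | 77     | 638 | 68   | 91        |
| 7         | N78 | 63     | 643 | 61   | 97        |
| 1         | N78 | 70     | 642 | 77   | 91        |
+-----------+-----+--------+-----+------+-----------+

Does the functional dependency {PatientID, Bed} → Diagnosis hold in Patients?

Yes

(PatientID=8, Bed=N70): 1 row → Diagnosis = 95 ✓
(PatientID=12, Bed=N70): 1 row → Diagnosis = 101 ✓
(PatientID=12, Bed=N27): 1 row → Diagnosis = 92 ✓
(PatientID=17, Bed=N27): 1 row → Diagnosis = 99 ✓
(PatientID=12, Bed=N47): 1 row → Diagnosis = 98 ✓
(PatientID=8, Bed=N78): 1 row → Diagnosis = 87 ✓
(PatientID=7, Bed=N70): 2 rows → Diagnosis = 91, 91 ✓
(PatientID=1, Bed=N70): 1 row → Diagnosis = 91 ✓
(PatientID=7, Bed=N78): 2 rows → Diagnosis = 97, 97 ✓
(PatientID=7, Bed=N27): 1 row → Diagnosis = 103 ✓
(PatientID=17, Bed=N70): 1 row → Diagnosis = 89 ✓
(PatientID=1, Bed=N78): 2 rows → Diagnosis = 91, 91 ✓
(PatientID=7, Bed=N47): 1 row → Diagnosis = 104 ✓
Every {PatientID, Bed} value is associated with a single Diagnosis value, so {PatientID, Bed} → Diagnosis holds.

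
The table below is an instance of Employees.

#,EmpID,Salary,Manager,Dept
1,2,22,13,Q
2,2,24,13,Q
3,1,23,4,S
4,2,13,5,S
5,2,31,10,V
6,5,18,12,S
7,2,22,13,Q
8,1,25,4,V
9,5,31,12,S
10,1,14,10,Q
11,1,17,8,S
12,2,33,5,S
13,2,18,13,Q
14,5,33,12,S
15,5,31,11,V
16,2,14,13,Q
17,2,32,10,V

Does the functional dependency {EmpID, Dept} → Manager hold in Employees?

No

(EmpID=2, Dept=Q): rows 1, 2, 7, 13, 16 → Manager = 13, 13, 13, 13, 13 ✓
(EmpID=1, Dept=S): rows 3, 11 → Manager takes values {4, 8} — violation
(EmpID=2, Dept=S): rows 4, 12 → Manager = 5, 5 ✓
(EmpID=2, Dept=V): rows 5, 17 → Manager = 10, 10 ✓
(EmpID=5, Dept=S): rows 6, 9, 14 → Manager = 12, 12, 12 ✓
(EmpID=1, Dept=V): row 8 → Manager = 4 ✓
(EmpID=1, Dept=Q): row 10 → Manager = 10 ✓
(EmpID=5, Dept=V): row 15 → Manager = 11 ✓
Two rows agree on {EmpID, Dept} but differ on Manager, so {EmpID, Dept} → Manager does not hold.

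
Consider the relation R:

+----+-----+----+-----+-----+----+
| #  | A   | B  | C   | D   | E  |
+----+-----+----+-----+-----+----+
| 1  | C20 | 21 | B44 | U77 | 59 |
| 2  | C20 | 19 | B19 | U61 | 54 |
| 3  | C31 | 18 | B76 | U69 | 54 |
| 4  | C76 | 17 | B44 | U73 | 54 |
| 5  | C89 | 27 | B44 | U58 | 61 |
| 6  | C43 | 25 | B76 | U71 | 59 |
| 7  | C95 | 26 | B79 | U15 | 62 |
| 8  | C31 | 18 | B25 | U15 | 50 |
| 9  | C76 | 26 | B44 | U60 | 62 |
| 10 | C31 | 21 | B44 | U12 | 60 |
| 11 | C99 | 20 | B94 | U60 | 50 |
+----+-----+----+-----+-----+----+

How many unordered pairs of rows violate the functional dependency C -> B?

10

C=B44: violating pairs (1,4), (1,5), (1,9), (4,5), (4,9), (4,10), (5,9), (5,10), (9,10) — 9 pairs.
C=B76: violating pairs (3,6) — 1 pair.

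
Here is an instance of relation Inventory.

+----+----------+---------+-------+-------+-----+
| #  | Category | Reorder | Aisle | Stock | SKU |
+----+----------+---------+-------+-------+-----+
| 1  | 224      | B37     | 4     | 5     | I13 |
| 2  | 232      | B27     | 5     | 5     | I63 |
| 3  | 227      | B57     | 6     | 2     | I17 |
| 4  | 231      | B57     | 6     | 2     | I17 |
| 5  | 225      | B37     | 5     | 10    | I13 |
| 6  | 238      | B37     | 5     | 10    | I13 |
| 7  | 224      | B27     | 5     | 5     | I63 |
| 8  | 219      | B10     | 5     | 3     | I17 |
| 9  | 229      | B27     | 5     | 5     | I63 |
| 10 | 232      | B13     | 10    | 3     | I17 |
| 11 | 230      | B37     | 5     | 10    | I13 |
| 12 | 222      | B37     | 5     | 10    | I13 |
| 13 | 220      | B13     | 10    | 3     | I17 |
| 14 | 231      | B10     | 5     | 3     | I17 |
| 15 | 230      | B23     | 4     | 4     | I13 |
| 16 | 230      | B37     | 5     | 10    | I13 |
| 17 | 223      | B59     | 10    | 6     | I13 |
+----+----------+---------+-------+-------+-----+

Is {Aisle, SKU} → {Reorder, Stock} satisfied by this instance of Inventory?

No

(Aisle=4, SKU=I13): rows 1, 15 → {Reorder,Stock} takes values {(B37, 5), (B23, 4)} — violation
(Aisle=5, SKU=I63): rows 2, 7, 9 → {Reorder,Stock} = (B27, 5), (B27, 5), (B27, 5) ✓
(Aisle=6, SKU=I17): rows 3, 4 → {Reorder,Stock} = (B57, 2), (B57, 2) ✓
(Aisle=5, SKU=I13): rows 5, 6, 11, 12, 16 → {Reorder,Stock} = (B37, 10), (B37, 10), (B37, 10), (B37, 10), (B37, 10) ✓
(Aisle=5, SKU=I17): rows 8, 14 → {Reorder,Stock} = (B10, 3), (B10, 3) ✓
(Aisle=10, SKU=I17): rows 10, 13 → {Reorder,Stock} = (B13, 3), (B13, 3) ✓
(Aisle=10, SKU=I13): row 17 → {Reorder,Stock} = (B59, 6) ✓
Two rows agree on {Aisle, SKU} but differ on {Reorder, Stock}, so {Aisle, SKU} → {Reorder, Stock} does not hold.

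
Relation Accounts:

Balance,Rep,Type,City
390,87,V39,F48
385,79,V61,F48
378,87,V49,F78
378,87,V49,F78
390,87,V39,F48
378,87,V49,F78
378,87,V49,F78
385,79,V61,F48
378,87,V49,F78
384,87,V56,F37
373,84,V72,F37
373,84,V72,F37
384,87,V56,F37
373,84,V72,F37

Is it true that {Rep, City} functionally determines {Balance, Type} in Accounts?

Yes

(Rep=87, City=F48): 2 rows → {Balance,Type} = (390, V39), (390, V39) ✓
(Rep=79, City=F48): 2 rows → {Balance,Type} = (385, V61), (385, V61) ✓
(Rep=87, City=F78): 5 rows → {Balance,Type} = (378, V49), (378, V49), (378, V49), (378, V49), (378, V49) ✓
(Rep=87, City=F37): 2 rows → {Balance,Type} = (384, V56), (384, V56) ✓
(Rep=84, City=F37): 3 rows → {Balance,Type} = (373, V72), (373, V72), (373, V72) ✓
Every {Rep, City} value is associated with a single {Balance, Type} value, so {Rep, City} -> {Balance, Type} holds.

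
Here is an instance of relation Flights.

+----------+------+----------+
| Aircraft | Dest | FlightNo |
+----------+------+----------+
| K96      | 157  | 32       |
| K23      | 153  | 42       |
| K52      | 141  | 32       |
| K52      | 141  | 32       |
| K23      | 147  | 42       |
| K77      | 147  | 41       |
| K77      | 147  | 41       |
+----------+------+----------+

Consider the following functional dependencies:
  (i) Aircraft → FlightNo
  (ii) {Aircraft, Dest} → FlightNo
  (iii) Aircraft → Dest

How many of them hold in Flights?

2

(i) Aircraft → FlightNo: every LHS value maps to a single RHS value — holds.
(ii) {Aircraft, Dest} → FlightNo: every LHS value maps to a single RHS value — holds.
(iii) Aircraft → Dest: Aircraft=K23: 2 rows → Dest takes values {153, 147} — violation — fails.
2 of the 3 dependencies hold.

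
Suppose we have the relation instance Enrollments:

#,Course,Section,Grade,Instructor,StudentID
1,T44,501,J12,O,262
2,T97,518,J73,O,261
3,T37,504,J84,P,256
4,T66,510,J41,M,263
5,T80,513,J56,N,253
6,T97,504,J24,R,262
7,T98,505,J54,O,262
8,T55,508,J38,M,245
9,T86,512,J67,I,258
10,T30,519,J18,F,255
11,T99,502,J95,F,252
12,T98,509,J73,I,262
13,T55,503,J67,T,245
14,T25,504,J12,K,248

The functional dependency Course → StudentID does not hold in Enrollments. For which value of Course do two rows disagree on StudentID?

Course=T44: row 1 → StudentID = 262 ✓
Course=T97: rows 2, 6 → StudentID takes values {261, 262} — violation
Course=T37: row 3 → StudentID = 256 ✓
Course=T66: row 4 → StudentID = 263 ✓
Course=T80: row 5 → StudentID = 253 ✓
Course=T98: rows 7, 12 → StudentID = 262, 262 ✓
Course=T55: rows 8, 13 → StudentID = 245, 245 ✓
Course=T86: row 9 → StudentID = 258 ✓
Course=T30: row 10 → StudentID = 255 ✓
Course=T99: row 11 → StudentID = 252 ✓
Course=T25: row 14 → StudentID = 248 ✓
The only Course value with inconsistent StudentID is Course=T97.

T97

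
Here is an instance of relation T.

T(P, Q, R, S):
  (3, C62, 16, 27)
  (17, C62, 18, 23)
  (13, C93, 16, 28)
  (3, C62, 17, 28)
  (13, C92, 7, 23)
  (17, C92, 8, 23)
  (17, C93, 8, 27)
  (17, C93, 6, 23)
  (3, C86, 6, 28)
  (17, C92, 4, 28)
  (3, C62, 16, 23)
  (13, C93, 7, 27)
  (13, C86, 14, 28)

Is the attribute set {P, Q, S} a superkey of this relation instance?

Yes

All 13 rows have distinct {P, Q, S} values, so {P, Q, S} → (all attributes) holds and {P, Q, S} is a superkey.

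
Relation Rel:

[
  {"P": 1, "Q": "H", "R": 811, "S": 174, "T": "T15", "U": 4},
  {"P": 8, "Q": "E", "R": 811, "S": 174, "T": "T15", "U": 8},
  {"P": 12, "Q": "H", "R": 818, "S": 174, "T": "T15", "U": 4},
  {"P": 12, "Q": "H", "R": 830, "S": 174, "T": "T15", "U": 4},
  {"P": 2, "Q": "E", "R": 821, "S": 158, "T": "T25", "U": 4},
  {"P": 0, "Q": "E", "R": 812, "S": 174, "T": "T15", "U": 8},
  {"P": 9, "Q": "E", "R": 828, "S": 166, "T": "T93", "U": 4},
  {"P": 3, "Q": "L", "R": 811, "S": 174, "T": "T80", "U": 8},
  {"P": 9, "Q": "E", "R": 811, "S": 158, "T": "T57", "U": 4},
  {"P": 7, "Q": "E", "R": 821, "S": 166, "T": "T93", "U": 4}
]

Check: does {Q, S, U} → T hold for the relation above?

(Q=H, S=174, U=4): 3 rows → T = T15, T15, T15 ✓
(Q=E, S=174, U=8): 2 rows → T = T15, T15 ✓
(Q=E, S=158, U=4): 2 rows → T takes values {T25, T57} — violation
(Q=E, S=166, U=4): 2 rows → T = T93, T93 ✓
(Q=L, S=174, U=8): 1 row → T = T80 ✓
Two rows agree on {Q, S, U} but differ on T, so {Q, S, U} → T does not hold.

No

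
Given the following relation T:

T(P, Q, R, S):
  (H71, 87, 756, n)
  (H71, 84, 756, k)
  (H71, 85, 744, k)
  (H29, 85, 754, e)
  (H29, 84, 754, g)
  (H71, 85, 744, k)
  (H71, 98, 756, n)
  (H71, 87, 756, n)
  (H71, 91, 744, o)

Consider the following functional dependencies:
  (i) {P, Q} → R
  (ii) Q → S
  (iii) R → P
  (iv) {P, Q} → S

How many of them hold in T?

(i) {P, Q} → R: every LHS value maps to a single RHS value — holds.
(ii) Q → S: Q=84: 2 rows → S takes values {k, g} — violation; Q=85: 3 rows → S takes values {k, e} — violation — fails.
(iii) R → P: every LHS value maps to a single RHS value — holds.
(iv) {P, Q} → S: every LHS value maps to a single RHS value — holds.
3 of the 4 dependencies hold.

3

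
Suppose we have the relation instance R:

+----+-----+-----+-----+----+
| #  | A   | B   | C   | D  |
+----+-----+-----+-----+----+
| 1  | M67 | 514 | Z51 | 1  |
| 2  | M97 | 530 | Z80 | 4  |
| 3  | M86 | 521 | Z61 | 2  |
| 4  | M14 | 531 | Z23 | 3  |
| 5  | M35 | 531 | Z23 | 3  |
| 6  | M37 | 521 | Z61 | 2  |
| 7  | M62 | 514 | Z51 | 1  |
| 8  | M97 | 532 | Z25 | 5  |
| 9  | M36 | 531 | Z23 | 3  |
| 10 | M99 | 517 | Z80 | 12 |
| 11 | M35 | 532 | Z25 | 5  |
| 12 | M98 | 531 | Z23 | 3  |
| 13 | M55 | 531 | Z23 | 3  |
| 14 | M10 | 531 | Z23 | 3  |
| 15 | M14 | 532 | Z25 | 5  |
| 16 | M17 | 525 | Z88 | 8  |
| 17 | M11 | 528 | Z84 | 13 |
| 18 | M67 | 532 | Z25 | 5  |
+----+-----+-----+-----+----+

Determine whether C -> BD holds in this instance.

C=Z51: rows 1, 7 → {B,D} = (514, 1), (514, 1) ✓
C=Z80: rows 2, 10 → {B,D} takes values {(530, 4), (517, 12)} — violation
C=Z61: rows 3, 6 → {B,D} = (521, 2), (521, 2) ✓
C=Z23: rows 4, 5, 9, 12, 13, 14 → {B,D} = (531, 3), (531, 3), (531, 3), (531, 3), (531, 3), (531, 3) ✓
C=Z25: rows 8, 11, 15, 18 → {B,D} = (532, 5), (532, 5), (532, 5), (532, 5) ✓
C=Z88: row 16 → {B,D} = (525, 8) ✓
C=Z84: row 17 → {B,D} = (528, 13) ✓
Two rows agree on C but differ on BD, so C -> BD does not hold.

No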